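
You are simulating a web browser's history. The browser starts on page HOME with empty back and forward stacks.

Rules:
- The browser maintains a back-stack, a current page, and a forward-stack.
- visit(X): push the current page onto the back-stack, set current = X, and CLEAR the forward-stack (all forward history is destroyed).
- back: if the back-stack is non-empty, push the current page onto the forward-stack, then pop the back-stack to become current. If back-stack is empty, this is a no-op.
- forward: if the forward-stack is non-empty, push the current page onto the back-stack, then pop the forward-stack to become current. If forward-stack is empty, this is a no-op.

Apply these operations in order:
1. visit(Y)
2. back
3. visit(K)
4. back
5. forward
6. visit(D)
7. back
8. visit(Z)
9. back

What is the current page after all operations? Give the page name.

After 1 (visit(Y)): cur=Y back=1 fwd=0
After 2 (back): cur=HOME back=0 fwd=1
After 3 (visit(K)): cur=K back=1 fwd=0
After 4 (back): cur=HOME back=0 fwd=1
After 5 (forward): cur=K back=1 fwd=0
After 6 (visit(D)): cur=D back=2 fwd=0
After 7 (back): cur=K back=1 fwd=1
After 8 (visit(Z)): cur=Z back=2 fwd=0
After 9 (back): cur=K back=1 fwd=1

Answer: K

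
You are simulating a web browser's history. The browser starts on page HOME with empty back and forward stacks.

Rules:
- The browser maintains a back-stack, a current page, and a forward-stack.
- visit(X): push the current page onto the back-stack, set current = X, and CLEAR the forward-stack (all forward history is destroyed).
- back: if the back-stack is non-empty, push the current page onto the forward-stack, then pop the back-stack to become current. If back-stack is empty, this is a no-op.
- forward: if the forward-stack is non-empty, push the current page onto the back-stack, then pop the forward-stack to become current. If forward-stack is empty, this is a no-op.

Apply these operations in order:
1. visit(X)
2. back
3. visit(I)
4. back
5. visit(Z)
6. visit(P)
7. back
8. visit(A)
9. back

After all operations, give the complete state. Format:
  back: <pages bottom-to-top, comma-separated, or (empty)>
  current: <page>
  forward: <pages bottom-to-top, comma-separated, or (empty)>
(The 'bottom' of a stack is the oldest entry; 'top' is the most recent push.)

After 1 (visit(X)): cur=X back=1 fwd=0
After 2 (back): cur=HOME back=0 fwd=1
After 3 (visit(I)): cur=I back=1 fwd=0
After 4 (back): cur=HOME back=0 fwd=1
After 5 (visit(Z)): cur=Z back=1 fwd=0
After 6 (visit(P)): cur=P back=2 fwd=0
After 7 (back): cur=Z back=1 fwd=1
After 8 (visit(A)): cur=A back=2 fwd=0
After 9 (back): cur=Z back=1 fwd=1

Answer: back: HOME
current: Z
forward: A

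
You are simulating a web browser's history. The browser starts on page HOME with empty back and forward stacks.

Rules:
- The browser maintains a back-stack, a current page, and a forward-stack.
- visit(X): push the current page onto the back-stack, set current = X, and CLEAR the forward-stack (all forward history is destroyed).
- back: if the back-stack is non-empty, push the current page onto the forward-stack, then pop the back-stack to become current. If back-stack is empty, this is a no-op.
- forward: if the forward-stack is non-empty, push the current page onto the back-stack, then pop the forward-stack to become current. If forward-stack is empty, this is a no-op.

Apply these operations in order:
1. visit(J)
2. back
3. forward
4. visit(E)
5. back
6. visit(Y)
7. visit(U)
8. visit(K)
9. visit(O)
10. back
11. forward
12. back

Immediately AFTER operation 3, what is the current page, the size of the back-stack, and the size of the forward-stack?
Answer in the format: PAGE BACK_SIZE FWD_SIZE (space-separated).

After 1 (visit(J)): cur=J back=1 fwd=0
After 2 (back): cur=HOME back=0 fwd=1
After 3 (forward): cur=J back=1 fwd=0

J 1 0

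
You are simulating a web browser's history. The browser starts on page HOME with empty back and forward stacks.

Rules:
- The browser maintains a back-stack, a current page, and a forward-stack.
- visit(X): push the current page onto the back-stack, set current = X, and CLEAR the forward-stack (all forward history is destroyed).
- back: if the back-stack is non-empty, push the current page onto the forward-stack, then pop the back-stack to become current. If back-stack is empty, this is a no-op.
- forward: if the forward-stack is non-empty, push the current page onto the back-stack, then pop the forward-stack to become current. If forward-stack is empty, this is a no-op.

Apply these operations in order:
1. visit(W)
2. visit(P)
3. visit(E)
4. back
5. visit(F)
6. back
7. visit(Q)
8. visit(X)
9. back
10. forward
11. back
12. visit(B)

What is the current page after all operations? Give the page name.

Answer: B

Derivation:
After 1 (visit(W)): cur=W back=1 fwd=0
After 2 (visit(P)): cur=P back=2 fwd=0
After 3 (visit(E)): cur=E back=3 fwd=0
After 4 (back): cur=P back=2 fwd=1
After 5 (visit(F)): cur=F back=3 fwd=0
After 6 (back): cur=P back=2 fwd=1
After 7 (visit(Q)): cur=Q back=3 fwd=0
After 8 (visit(X)): cur=X back=4 fwd=0
After 9 (back): cur=Q back=3 fwd=1
After 10 (forward): cur=X back=4 fwd=0
After 11 (back): cur=Q back=3 fwd=1
After 12 (visit(B)): cur=B back=4 fwd=0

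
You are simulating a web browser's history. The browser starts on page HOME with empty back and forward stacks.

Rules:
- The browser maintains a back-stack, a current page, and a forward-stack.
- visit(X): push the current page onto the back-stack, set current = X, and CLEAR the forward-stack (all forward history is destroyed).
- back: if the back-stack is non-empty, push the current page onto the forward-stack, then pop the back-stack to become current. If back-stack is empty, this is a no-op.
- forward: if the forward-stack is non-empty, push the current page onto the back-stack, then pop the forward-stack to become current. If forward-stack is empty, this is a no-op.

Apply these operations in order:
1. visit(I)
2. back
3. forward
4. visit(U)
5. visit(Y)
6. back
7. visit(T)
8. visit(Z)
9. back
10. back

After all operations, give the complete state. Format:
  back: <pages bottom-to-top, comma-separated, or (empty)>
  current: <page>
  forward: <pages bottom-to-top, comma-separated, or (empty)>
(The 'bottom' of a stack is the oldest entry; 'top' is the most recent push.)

After 1 (visit(I)): cur=I back=1 fwd=0
After 2 (back): cur=HOME back=0 fwd=1
After 3 (forward): cur=I back=1 fwd=0
After 4 (visit(U)): cur=U back=2 fwd=0
After 5 (visit(Y)): cur=Y back=3 fwd=0
After 6 (back): cur=U back=2 fwd=1
After 7 (visit(T)): cur=T back=3 fwd=0
After 8 (visit(Z)): cur=Z back=4 fwd=0
After 9 (back): cur=T back=3 fwd=1
After 10 (back): cur=U back=2 fwd=2

Answer: back: HOME,I
current: U
forward: Z,T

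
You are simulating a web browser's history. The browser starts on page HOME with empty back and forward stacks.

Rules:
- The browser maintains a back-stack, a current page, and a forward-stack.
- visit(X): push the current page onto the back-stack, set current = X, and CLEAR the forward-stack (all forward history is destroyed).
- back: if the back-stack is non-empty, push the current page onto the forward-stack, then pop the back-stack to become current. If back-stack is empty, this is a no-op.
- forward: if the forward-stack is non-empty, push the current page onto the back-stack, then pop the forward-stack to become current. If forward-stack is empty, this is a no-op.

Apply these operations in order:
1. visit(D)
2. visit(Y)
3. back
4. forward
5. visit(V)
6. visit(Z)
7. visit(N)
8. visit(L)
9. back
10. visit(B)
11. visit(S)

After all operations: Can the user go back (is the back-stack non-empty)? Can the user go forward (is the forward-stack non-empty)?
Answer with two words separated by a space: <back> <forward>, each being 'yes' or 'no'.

After 1 (visit(D)): cur=D back=1 fwd=0
After 2 (visit(Y)): cur=Y back=2 fwd=0
After 3 (back): cur=D back=1 fwd=1
After 4 (forward): cur=Y back=2 fwd=0
After 5 (visit(V)): cur=V back=3 fwd=0
After 6 (visit(Z)): cur=Z back=4 fwd=0
After 7 (visit(N)): cur=N back=5 fwd=0
After 8 (visit(L)): cur=L back=6 fwd=0
After 9 (back): cur=N back=5 fwd=1
After 10 (visit(B)): cur=B back=6 fwd=0
After 11 (visit(S)): cur=S back=7 fwd=0

Answer: yes no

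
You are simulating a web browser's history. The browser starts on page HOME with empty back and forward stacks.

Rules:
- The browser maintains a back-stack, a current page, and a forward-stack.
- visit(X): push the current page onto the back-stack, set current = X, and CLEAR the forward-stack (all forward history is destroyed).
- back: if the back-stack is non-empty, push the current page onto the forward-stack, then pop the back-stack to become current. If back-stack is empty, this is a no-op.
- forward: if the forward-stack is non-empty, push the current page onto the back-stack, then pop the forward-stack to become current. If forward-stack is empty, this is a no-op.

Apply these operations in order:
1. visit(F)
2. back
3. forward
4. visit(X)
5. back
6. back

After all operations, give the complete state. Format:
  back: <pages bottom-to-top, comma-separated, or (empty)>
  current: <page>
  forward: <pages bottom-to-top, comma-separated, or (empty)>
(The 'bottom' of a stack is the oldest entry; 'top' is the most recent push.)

After 1 (visit(F)): cur=F back=1 fwd=0
After 2 (back): cur=HOME back=0 fwd=1
After 3 (forward): cur=F back=1 fwd=0
After 4 (visit(X)): cur=X back=2 fwd=0
After 5 (back): cur=F back=1 fwd=1
After 6 (back): cur=HOME back=0 fwd=2

Answer: back: (empty)
current: HOME
forward: X,F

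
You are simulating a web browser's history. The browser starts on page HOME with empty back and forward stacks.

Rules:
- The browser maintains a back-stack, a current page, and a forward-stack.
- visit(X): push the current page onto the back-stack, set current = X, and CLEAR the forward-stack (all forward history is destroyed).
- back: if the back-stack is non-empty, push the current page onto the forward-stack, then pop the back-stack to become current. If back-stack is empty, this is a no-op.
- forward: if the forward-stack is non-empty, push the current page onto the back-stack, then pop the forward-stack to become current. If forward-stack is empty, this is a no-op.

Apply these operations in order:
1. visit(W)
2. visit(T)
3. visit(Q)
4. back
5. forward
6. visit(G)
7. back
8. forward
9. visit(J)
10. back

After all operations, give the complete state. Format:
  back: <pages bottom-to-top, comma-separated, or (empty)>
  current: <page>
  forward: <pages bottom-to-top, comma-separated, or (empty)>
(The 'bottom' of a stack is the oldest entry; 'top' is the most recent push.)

After 1 (visit(W)): cur=W back=1 fwd=0
After 2 (visit(T)): cur=T back=2 fwd=0
After 3 (visit(Q)): cur=Q back=3 fwd=0
After 4 (back): cur=T back=2 fwd=1
After 5 (forward): cur=Q back=3 fwd=0
After 6 (visit(G)): cur=G back=4 fwd=0
After 7 (back): cur=Q back=3 fwd=1
After 8 (forward): cur=G back=4 fwd=0
After 9 (visit(J)): cur=J back=5 fwd=0
After 10 (back): cur=G back=4 fwd=1

Answer: back: HOME,W,T,Q
current: G
forward: J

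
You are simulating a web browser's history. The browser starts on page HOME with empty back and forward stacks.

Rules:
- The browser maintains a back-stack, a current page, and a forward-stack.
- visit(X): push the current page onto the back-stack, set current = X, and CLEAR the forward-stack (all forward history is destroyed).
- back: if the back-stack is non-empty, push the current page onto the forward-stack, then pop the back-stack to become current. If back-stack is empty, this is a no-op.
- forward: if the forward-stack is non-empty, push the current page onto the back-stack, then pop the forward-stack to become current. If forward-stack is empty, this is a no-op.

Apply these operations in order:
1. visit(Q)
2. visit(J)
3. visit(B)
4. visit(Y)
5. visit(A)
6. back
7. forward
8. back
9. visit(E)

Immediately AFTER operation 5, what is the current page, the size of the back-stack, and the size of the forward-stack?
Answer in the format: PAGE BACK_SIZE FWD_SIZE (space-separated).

After 1 (visit(Q)): cur=Q back=1 fwd=0
After 2 (visit(J)): cur=J back=2 fwd=0
After 3 (visit(B)): cur=B back=3 fwd=0
After 4 (visit(Y)): cur=Y back=4 fwd=0
After 5 (visit(A)): cur=A back=5 fwd=0

A 5 0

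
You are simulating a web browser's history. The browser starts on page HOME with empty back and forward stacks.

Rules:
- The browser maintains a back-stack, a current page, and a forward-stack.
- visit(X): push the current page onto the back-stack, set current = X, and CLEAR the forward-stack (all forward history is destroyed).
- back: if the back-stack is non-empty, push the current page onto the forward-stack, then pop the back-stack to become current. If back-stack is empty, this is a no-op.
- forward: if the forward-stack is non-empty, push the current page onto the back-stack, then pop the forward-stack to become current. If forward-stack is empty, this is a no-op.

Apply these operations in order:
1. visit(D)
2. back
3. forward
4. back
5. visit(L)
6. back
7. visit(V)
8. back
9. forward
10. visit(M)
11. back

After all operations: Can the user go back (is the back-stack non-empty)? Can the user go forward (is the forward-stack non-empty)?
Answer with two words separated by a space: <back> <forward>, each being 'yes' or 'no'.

After 1 (visit(D)): cur=D back=1 fwd=0
After 2 (back): cur=HOME back=0 fwd=1
After 3 (forward): cur=D back=1 fwd=0
After 4 (back): cur=HOME back=0 fwd=1
After 5 (visit(L)): cur=L back=1 fwd=0
After 6 (back): cur=HOME back=0 fwd=1
After 7 (visit(V)): cur=V back=1 fwd=0
After 8 (back): cur=HOME back=0 fwd=1
After 9 (forward): cur=V back=1 fwd=0
After 10 (visit(M)): cur=M back=2 fwd=0
After 11 (back): cur=V back=1 fwd=1

Answer: yes yes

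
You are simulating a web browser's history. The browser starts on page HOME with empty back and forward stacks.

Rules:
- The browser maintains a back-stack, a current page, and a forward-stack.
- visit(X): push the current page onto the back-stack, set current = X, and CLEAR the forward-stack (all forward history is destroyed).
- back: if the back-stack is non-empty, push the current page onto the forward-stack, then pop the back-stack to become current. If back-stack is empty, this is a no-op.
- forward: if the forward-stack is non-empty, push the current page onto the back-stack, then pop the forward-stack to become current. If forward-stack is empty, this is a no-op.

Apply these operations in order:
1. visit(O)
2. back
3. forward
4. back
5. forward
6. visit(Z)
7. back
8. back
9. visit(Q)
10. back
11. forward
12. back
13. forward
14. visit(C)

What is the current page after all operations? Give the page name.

After 1 (visit(O)): cur=O back=1 fwd=0
After 2 (back): cur=HOME back=0 fwd=1
After 3 (forward): cur=O back=1 fwd=0
After 4 (back): cur=HOME back=0 fwd=1
After 5 (forward): cur=O back=1 fwd=0
After 6 (visit(Z)): cur=Z back=2 fwd=0
After 7 (back): cur=O back=1 fwd=1
After 8 (back): cur=HOME back=0 fwd=2
After 9 (visit(Q)): cur=Q back=1 fwd=0
After 10 (back): cur=HOME back=0 fwd=1
After 11 (forward): cur=Q back=1 fwd=0
After 12 (back): cur=HOME back=0 fwd=1
After 13 (forward): cur=Q back=1 fwd=0
After 14 (visit(C)): cur=C back=2 fwd=0

Answer: C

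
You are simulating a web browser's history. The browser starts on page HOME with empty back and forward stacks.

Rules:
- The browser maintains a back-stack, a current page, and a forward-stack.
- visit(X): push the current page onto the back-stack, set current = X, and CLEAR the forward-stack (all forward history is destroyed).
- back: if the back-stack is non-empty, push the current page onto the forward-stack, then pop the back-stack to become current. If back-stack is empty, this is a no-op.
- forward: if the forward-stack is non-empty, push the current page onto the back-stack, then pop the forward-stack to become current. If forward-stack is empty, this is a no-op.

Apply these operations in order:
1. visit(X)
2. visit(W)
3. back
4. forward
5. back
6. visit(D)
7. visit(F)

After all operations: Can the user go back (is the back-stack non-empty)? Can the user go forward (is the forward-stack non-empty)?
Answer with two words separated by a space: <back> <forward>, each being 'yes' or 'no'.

After 1 (visit(X)): cur=X back=1 fwd=0
After 2 (visit(W)): cur=W back=2 fwd=0
After 3 (back): cur=X back=1 fwd=1
After 4 (forward): cur=W back=2 fwd=0
After 5 (back): cur=X back=1 fwd=1
After 6 (visit(D)): cur=D back=2 fwd=0
After 7 (visit(F)): cur=F back=3 fwd=0

Answer: yes no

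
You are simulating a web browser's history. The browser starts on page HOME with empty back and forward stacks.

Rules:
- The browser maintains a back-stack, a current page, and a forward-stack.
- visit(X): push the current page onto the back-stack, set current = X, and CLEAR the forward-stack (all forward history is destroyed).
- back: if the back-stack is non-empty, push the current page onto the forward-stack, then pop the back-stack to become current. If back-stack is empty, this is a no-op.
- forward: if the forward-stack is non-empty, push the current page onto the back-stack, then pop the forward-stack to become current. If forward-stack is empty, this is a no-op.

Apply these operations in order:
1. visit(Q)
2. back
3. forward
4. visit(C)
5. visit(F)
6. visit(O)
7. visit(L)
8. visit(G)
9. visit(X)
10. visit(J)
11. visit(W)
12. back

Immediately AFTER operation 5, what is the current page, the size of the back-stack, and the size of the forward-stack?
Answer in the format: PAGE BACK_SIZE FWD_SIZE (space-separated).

After 1 (visit(Q)): cur=Q back=1 fwd=0
After 2 (back): cur=HOME back=0 fwd=1
After 3 (forward): cur=Q back=1 fwd=0
After 4 (visit(C)): cur=C back=2 fwd=0
After 5 (visit(F)): cur=F back=3 fwd=0

F 3 0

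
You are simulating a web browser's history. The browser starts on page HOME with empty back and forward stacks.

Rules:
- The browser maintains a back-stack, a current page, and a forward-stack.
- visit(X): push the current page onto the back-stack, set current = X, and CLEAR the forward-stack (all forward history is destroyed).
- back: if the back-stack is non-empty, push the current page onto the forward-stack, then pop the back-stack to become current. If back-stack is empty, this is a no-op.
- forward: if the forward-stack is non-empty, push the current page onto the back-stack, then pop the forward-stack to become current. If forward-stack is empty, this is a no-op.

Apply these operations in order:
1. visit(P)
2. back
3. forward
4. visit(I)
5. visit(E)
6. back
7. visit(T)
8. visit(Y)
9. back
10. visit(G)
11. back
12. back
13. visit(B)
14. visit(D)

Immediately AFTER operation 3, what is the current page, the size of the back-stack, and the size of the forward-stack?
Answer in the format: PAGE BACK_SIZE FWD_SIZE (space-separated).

After 1 (visit(P)): cur=P back=1 fwd=0
After 2 (back): cur=HOME back=0 fwd=1
After 3 (forward): cur=P back=1 fwd=0

P 1 0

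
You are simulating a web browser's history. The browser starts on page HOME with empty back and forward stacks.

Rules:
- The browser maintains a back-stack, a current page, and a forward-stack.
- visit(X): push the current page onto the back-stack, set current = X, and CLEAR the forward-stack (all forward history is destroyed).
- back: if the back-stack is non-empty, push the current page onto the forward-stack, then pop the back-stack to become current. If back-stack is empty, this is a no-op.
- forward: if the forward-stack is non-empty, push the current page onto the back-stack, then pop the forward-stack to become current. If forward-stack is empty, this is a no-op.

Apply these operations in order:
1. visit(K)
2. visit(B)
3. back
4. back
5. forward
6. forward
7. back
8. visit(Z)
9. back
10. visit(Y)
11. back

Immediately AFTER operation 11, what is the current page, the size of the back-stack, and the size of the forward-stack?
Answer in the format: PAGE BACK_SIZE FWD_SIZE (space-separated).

After 1 (visit(K)): cur=K back=1 fwd=0
After 2 (visit(B)): cur=B back=2 fwd=0
After 3 (back): cur=K back=1 fwd=1
After 4 (back): cur=HOME back=0 fwd=2
After 5 (forward): cur=K back=1 fwd=1
After 6 (forward): cur=B back=2 fwd=0
After 7 (back): cur=K back=1 fwd=1
After 8 (visit(Z)): cur=Z back=2 fwd=0
After 9 (back): cur=K back=1 fwd=1
After 10 (visit(Y)): cur=Y back=2 fwd=0
After 11 (back): cur=K back=1 fwd=1

K 1 1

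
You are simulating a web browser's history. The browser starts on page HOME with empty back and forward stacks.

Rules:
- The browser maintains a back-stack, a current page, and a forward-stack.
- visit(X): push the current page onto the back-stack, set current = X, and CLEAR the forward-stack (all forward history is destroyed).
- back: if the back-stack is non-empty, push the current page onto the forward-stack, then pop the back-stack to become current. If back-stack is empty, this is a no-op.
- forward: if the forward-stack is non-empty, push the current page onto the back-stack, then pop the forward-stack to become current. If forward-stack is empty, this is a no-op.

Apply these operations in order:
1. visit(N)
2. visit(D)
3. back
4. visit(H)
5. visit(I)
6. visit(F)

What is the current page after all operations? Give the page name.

Answer: F

Derivation:
After 1 (visit(N)): cur=N back=1 fwd=0
After 2 (visit(D)): cur=D back=2 fwd=0
After 3 (back): cur=N back=1 fwd=1
After 4 (visit(H)): cur=H back=2 fwd=0
After 5 (visit(I)): cur=I back=3 fwd=0
After 6 (visit(F)): cur=F back=4 fwd=0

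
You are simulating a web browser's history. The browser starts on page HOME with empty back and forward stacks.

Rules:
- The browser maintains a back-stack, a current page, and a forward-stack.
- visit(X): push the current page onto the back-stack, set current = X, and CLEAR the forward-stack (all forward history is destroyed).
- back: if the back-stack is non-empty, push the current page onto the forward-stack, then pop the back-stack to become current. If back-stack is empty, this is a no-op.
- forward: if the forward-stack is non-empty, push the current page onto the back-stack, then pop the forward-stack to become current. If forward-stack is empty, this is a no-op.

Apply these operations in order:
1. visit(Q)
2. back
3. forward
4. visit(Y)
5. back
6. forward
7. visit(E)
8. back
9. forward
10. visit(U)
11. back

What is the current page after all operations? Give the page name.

After 1 (visit(Q)): cur=Q back=1 fwd=0
After 2 (back): cur=HOME back=0 fwd=1
After 3 (forward): cur=Q back=1 fwd=0
After 4 (visit(Y)): cur=Y back=2 fwd=0
After 5 (back): cur=Q back=1 fwd=1
After 6 (forward): cur=Y back=2 fwd=0
After 7 (visit(E)): cur=E back=3 fwd=0
After 8 (back): cur=Y back=2 fwd=1
After 9 (forward): cur=E back=3 fwd=0
After 10 (visit(U)): cur=U back=4 fwd=0
After 11 (back): cur=E back=3 fwd=1

Answer: E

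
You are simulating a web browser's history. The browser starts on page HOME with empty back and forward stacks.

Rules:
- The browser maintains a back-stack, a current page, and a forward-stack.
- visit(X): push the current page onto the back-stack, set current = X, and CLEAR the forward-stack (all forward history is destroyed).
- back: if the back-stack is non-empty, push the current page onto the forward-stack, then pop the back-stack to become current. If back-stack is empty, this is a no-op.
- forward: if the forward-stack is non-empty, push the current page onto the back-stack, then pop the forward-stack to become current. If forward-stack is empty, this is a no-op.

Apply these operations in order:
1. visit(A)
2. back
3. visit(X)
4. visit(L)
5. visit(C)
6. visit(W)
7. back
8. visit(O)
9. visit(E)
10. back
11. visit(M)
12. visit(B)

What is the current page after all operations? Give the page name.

After 1 (visit(A)): cur=A back=1 fwd=0
After 2 (back): cur=HOME back=0 fwd=1
After 3 (visit(X)): cur=X back=1 fwd=0
After 4 (visit(L)): cur=L back=2 fwd=0
After 5 (visit(C)): cur=C back=3 fwd=0
After 6 (visit(W)): cur=W back=4 fwd=0
After 7 (back): cur=C back=3 fwd=1
After 8 (visit(O)): cur=O back=4 fwd=0
After 9 (visit(E)): cur=E back=5 fwd=0
After 10 (back): cur=O back=4 fwd=1
After 11 (visit(M)): cur=M back=5 fwd=0
After 12 (visit(B)): cur=B back=6 fwd=0

Answer: B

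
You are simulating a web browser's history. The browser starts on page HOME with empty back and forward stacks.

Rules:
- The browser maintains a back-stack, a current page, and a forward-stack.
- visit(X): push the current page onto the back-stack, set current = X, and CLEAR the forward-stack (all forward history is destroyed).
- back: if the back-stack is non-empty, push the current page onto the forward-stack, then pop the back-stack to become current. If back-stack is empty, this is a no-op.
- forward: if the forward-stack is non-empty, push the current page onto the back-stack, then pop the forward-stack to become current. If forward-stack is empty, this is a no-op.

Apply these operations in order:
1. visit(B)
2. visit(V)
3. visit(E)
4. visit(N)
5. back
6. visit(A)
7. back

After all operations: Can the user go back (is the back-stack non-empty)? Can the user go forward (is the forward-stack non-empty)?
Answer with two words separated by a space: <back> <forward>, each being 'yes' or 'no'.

Answer: yes yes

Derivation:
After 1 (visit(B)): cur=B back=1 fwd=0
After 2 (visit(V)): cur=V back=2 fwd=0
After 3 (visit(E)): cur=E back=3 fwd=0
After 4 (visit(N)): cur=N back=4 fwd=0
After 5 (back): cur=E back=3 fwd=1
After 6 (visit(A)): cur=A back=4 fwd=0
After 7 (back): cur=E back=3 fwd=1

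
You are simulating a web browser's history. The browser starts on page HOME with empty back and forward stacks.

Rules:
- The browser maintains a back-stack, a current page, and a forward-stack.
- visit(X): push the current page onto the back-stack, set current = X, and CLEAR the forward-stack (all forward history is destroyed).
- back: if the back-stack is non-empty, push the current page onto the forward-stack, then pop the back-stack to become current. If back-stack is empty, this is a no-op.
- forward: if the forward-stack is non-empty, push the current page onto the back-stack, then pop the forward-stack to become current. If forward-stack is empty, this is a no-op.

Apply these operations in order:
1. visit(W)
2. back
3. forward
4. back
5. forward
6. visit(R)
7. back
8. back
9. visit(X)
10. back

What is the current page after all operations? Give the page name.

After 1 (visit(W)): cur=W back=1 fwd=0
After 2 (back): cur=HOME back=0 fwd=1
After 3 (forward): cur=W back=1 fwd=0
After 4 (back): cur=HOME back=0 fwd=1
After 5 (forward): cur=W back=1 fwd=0
After 6 (visit(R)): cur=R back=2 fwd=0
After 7 (back): cur=W back=1 fwd=1
After 8 (back): cur=HOME back=0 fwd=2
After 9 (visit(X)): cur=X back=1 fwd=0
After 10 (back): cur=HOME back=0 fwd=1

Answer: HOME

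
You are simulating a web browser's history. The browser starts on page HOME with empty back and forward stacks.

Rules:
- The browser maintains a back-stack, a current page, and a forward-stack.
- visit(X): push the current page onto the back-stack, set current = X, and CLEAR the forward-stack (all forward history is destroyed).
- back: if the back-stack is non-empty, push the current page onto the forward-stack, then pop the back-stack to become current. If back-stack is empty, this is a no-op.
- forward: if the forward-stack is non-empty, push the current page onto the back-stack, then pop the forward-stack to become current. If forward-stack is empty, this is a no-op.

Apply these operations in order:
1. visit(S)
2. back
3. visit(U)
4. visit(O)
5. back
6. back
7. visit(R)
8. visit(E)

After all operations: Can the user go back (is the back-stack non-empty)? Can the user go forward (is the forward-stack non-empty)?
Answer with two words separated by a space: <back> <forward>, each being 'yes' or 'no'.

After 1 (visit(S)): cur=S back=1 fwd=0
After 2 (back): cur=HOME back=0 fwd=1
After 3 (visit(U)): cur=U back=1 fwd=0
After 4 (visit(O)): cur=O back=2 fwd=0
After 5 (back): cur=U back=1 fwd=1
After 6 (back): cur=HOME back=0 fwd=2
After 7 (visit(R)): cur=R back=1 fwd=0
After 8 (visit(E)): cur=E back=2 fwd=0

Answer: yes no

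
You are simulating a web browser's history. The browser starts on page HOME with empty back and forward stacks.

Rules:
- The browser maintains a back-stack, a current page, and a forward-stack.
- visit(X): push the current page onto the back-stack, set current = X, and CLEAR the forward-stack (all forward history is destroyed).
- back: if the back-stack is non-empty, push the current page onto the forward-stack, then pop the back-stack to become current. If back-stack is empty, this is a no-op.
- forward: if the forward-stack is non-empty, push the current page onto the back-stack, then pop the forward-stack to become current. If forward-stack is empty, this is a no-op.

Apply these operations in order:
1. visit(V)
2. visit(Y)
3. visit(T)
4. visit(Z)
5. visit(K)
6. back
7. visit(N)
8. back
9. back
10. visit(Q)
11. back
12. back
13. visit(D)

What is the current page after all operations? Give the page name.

After 1 (visit(V)): cur=V back=1 fwd=0
After 2 (visit(Y)): cur=Y back=2 fwd=0
After 3 (visit(T)): cur=T back=3 fwd=0
After 4 (visit(Z)): cur=Z back=4 fwd=0
After 5 (visit(K)): cur=K back=5 fwd=0
After 6 (back): cur=Z back=4 fwd=1
After 7 (visit(N)): cur=N back=5 fwd=0
After 8 (back): cur=Z back=4 fwd=1
After 9 (back): cur=T back=3 fwd=2
After 10 (visit(Q)): cur=Q back=4 fwd=0
After 11 (back): cur=T back=3 fwd=1
After 12 (back): cur=Y back=2 fwd=2
After 13 (visit(D)): cur=D back=3 fwd=0

Answer: D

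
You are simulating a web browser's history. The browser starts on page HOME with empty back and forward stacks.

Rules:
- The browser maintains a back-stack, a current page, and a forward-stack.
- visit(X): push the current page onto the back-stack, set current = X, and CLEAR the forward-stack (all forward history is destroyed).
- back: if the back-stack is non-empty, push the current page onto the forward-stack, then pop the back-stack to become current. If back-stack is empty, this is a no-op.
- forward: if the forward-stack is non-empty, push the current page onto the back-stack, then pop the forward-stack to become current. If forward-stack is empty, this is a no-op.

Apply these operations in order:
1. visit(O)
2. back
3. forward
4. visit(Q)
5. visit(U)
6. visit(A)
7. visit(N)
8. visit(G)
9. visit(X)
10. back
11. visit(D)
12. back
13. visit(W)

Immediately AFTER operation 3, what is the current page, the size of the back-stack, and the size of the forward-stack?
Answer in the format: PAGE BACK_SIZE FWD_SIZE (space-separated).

After 1 (visit(O)): cur=O back=1 fwd=0
After 2 (back): cur=HOME back=0 fwd=1
After 3 (forward): cur=O back=1 fwd=0

O 1 0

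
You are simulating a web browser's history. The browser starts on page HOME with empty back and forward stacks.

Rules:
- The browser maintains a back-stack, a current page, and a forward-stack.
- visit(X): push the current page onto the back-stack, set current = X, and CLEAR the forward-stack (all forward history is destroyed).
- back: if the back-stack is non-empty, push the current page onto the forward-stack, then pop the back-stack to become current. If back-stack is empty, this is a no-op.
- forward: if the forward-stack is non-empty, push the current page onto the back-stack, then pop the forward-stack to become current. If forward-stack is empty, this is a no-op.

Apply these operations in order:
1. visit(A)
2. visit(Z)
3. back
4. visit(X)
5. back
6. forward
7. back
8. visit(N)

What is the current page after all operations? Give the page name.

After 1 (visit(A)): cur=A back=1 fwd=0
After 2 (visit(Z)): cur=Z back=2 fwd=0
After 3 (back): cur=A back=1 fwd=1
After 4 (visit(X)): cur=X back=2 fwd=0
After 5 (back): cur=A back=1 fwd=1
After 6 (forward): cur=X back=2 fwd=0
After 7 (back): cur=A back=1 fwd=1
After 8 (visit(N)): cur=N back=2 fwd=0

Answer: N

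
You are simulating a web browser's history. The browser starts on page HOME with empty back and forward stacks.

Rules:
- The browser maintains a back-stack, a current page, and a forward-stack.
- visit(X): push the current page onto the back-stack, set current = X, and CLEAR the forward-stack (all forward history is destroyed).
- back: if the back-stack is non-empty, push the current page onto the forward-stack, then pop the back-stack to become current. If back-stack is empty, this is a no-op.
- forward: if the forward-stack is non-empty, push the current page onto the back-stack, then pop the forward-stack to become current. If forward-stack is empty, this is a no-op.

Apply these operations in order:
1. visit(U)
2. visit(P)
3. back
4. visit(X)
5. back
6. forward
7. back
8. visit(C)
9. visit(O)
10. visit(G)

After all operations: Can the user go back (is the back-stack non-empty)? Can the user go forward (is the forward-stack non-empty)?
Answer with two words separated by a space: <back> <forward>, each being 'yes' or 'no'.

After 1 (visit(U)): cur=U back=1 fwd=0
After 2 (visit(P)): cur=P back=2 fwd=0
After 3 (back): cur=U back=1 fwd=1
After 4 (visit(X)): cur=X back=2 fwd=0
After 5 (back): cur=U back=1 fwd=1
After 6 (forward): cur=X back=2 fwd=0
After 7 (back): cur=U back=1 fwd=1
After 8 (visit(C)): cur=C back=2 fwd=0
After 9 (visit(O)): cur=O back=3 fwd=0
After 10 (visit(G)): cur=G back=4 fwd=0

Answer: yes no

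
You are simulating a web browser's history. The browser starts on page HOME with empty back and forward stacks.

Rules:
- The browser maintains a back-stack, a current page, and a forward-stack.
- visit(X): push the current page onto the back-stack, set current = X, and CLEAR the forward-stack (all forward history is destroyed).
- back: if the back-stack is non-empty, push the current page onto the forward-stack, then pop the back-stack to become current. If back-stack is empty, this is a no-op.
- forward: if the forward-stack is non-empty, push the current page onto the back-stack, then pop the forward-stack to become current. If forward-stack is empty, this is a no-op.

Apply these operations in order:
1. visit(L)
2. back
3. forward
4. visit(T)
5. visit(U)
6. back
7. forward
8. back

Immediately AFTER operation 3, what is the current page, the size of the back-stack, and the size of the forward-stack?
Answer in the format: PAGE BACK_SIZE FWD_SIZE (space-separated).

After 1 (visit(L)): cur=L back=1 fwd=0
After 2 (back): cur=HOME back=0 fwd=1
After 3 (forward): cur=L back=1 fwd=0

L 1 0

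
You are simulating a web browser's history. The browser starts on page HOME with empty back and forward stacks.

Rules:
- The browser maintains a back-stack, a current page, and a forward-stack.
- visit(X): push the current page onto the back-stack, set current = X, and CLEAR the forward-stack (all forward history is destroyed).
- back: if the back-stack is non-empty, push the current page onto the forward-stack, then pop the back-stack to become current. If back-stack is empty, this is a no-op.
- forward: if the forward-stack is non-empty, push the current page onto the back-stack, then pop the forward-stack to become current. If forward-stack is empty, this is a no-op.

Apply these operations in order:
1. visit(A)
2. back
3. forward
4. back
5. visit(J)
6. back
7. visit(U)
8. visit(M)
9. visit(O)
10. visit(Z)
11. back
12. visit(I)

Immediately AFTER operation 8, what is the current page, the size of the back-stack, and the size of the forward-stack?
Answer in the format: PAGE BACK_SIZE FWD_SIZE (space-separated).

After 1 (visit(A)): cur=A back=1 fwd=0
After 2 (back): cur=HOME back=0 fwd=1
After 3 (forward): cur=A back=1 fwd=0
After 4 (back): cur=HOME back=0 fwd=1
After 5 (visit(J)): cur=J back=1 fwd=0
After 6 (back): cur=HOME back=0 fwd=1
After 7 (visit(U)): cur=U back=1 fwd=0
After 8 (visit(M)): cur=M back=2 fwd=0

M 2 0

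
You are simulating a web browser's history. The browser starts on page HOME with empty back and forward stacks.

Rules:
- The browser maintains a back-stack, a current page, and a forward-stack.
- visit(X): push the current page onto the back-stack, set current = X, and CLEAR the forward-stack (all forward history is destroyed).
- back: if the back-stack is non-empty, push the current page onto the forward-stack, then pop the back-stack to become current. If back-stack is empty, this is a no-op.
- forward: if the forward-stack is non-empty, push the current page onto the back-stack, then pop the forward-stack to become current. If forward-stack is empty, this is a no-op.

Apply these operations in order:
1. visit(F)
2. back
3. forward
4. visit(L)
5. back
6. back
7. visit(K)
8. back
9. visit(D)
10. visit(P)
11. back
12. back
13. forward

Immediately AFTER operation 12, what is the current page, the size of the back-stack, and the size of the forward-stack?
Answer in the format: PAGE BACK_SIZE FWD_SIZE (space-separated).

After 1 (visit(F)): cur=F back=1 fwd=0
After 2 (back): cur=HOME back=0 fwd=1
After 3 (forward): cur=F back=1 fwd=0
After 4 (visit(L)): cur=L back=2 fwd=0
After 5 (back): cur=F back=1 fwd=1
After 6 (back): cur=HOME back=0 fwd=2
After 7 (visit(K)): cur=K back=1 fwd=0
After 8 (back): cur=HOME back=0 fwd=1
After 9 (visit(D)): cur=D back=1 fwd=0
After 10 (visit(P)): cur=P back=2 fwd=0
After 11 (back): cur=D back=1 fwd=1
After 12 (back): cur=HOME back=0 fwd=2

HOME 0 2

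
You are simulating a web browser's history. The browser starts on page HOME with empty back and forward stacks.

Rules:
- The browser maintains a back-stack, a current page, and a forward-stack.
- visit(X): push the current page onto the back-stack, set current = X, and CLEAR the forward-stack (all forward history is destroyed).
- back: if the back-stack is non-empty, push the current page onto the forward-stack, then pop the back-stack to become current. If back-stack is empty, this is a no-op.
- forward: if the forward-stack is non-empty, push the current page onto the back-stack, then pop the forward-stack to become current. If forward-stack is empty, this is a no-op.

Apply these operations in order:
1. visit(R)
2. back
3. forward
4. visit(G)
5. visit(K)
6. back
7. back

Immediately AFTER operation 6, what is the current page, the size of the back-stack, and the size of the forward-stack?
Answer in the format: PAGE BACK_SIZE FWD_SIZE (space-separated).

After 1 (visit(R)): cur=R back=1 fwd=0
After 2 (back): cur=HOME back=0 fwd=1
After 3 (forward): cur=R back=1 fwd=0
After 4 (visit(G)): cur=G back=2 fwd=0
After 5 (visit(K)): cur=K back=3 fwd=0
After 6 (back): cur=G back=2 fwd=1

G 2 1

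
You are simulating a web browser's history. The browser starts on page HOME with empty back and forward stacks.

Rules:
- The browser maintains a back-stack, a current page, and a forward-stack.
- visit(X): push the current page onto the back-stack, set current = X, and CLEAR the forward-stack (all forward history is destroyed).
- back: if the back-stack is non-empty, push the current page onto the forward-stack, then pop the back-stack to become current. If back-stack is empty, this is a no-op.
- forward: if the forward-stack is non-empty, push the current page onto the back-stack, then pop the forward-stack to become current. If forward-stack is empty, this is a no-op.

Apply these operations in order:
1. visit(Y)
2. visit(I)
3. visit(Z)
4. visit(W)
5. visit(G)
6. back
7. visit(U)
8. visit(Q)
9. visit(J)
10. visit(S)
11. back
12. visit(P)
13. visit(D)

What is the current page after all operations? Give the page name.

Answer: D

Derivation:
After 1 (visit(Y)): cur=Y back=1 fwd=0
After 2 (visit(I)): cur=I back=2 fwd=0
After 3 (visit(Z)): cur=Z back=3 fwd=0
After 4 (visit(W)): cur=W back=4 fwd=0
After 5 (visit(G)): cur=G back=5 fwd=0
After 6 (back): cur=W back=4 fwd=1
After 7 (visit(U)): cur=U back=5 fwd=0
After 8 (visit(Q)): cur=Q back=6 fwd=0
After 9 (visit(J)): cur=J back=7 fwd=0
After 10 (visit(S)): cur=S back=8 fwd=0
After 11 (back): cur=J back=7 fwd=1
After 12 (visit(P)): cur=P back=8 fwd=0
After 13 (visit(D)): cur=D back=9 fwd=0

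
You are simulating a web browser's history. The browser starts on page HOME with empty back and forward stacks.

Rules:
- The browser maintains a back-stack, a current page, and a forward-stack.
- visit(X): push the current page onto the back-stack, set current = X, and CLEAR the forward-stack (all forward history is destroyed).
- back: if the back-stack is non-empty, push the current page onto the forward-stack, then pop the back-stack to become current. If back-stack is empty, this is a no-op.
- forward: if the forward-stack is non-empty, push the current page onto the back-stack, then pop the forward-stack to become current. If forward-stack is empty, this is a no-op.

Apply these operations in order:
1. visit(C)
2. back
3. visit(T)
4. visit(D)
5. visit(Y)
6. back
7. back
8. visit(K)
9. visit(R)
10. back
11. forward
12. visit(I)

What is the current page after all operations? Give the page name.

After 1 (visit(C)): cur=C back=1 fwd=0
After 2 (back): cur=HOME back=0 fwd=1
After 3 (visit(T)): cur=T back=1 fwd=0
After 4 (visit(D)): cur=D back=2 fwd=0
After 5 (visit(Y)): cur=Y back=3 fwd=0
After 6 (back): cur=D back=2 fwd=1
After 7 (back): cur=T back=1 fwd=2
After 8 (visit(K)): cur=K back=2 fwd=0
After 9 (visit(R)): cur=R back=3 fwd=0
After 10 (back): cur=K back=2 fwd=1
After 11 (forward): cur=R back=3 fwd=0
After 12 (visit(I)): cur=I back=4 fwd=0

Answer: I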